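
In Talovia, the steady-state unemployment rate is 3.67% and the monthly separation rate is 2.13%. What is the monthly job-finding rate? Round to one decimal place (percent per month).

Job-finding rate ≈ 55.9% per month.

From u* = s/(s+f): f = s·(1−u)/u.
f = 2.13 × (1 − 0.0367) / 0.0367 = 2.0518 / 0.0367 ≈ 55.9% per month.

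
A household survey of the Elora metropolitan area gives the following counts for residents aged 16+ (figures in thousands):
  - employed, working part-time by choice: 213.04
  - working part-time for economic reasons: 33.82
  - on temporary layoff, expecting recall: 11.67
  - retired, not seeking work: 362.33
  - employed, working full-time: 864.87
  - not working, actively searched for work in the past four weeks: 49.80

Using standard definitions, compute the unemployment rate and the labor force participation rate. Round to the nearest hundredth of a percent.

Employed = 213.04 + 33.82 + 864.87 = 1,111.73 thousand (anyone who worked, including part-time for economic reasons, counts as employed).
Unemployed = 11.67 + 49.80 = 61.47 thousand (jobless and actively searching, or on temporary layoff).
Labor force = 1,111.73 + 61.47 = 1,173.20 thousand.
Not in labor force = 362.33 thousand (those not working and not actively searching are outside the labor force).
Civilian working-age population = 1,173.20 + 362.33 = 1,535.53 thousand.
Unemployment rate = 61.47 / 1,173.20 = 5.24%.
Labor force participation rate = 1,173.20 / 1,535.53 = 76.40%.

Unemployment rate ≈ 5.24%; labor force participation rate ≈ 76.40%.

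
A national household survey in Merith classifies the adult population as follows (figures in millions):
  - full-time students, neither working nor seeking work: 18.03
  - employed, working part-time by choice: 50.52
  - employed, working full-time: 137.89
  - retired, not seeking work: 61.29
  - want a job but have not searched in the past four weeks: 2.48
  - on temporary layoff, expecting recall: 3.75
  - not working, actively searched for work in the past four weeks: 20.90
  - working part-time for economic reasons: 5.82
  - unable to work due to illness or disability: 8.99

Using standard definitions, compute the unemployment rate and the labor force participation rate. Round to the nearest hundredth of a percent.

Unemployment rate ≈ 11.26%; labor force participation rate ≈ 70.68%.

Employed = 50.52 + 137.89 + 5.82 = 194.23 million (anyone who worked, including part-time for economic reasons, counts as employed).
Unemployed = 3.75 + 20.90 = 24.65 million (jobless and actively searching, or on temporary layoff).
Labor force = 194.23 + 24.65 = 218.88 million.
Not in labor force = 18.03 + 61.29 + 2.48 + 8.99 = 90.79 million (those not working and not actively searching are outside the labor force — including those who want a job but have given up searching).
Civilian working-age population = 218.88 + 90.79 = 309.67 million.
Unemployment rate = 24.65 / 218.88 = 11.26%.
Labor force participation rate = 218.88 / 309.67 = 70.68%.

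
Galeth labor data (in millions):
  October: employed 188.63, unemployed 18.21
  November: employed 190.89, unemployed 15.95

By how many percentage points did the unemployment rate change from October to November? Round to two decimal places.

The unemployment rate changed by −1.09 percentage points.

October: labor force = 188.63 + 18.21 = 206.84; u = 18.21/206.84 = 8.80%.
November: labor force = 190.89 + 15.95 = 206.84; u = 15.95/206.84 = 7.71%.
Change = 7.71% − 8.80% = −1.09 pp.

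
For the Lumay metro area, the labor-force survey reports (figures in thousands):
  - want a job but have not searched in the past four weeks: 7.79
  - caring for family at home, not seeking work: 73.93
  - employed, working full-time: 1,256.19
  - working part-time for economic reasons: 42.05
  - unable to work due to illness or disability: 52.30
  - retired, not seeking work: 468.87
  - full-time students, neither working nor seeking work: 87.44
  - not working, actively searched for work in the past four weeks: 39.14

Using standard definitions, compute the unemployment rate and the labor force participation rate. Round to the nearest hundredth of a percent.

Unemployment rate ≈ 2.93%; labor force participation rate ≈ 65.96%.

Employed = 1,256.19 + 42.05 = 1,298.24 thousand (anyone who worked, including part-time for economic reasons, counts as employed).
Unemployed = 39.14 thousand.
Labor force = 1,298.24 + 39.14 = 1,337.38 thousand.
Not in labor force = 7.79 + 73.93 + 52.30 + 468.87 + 87.44 = 690.33 thousand (those not working and not actively searching are outside the labor force — including those who want a job but have given up searching).
Civilian working-age population = 1,337.38 + 690.33 = 2,027.71 thousand.
Unemployment rate = 39.14 / 1,337.38 = 2.93%.
Labor force participation rate = 1,337.38 / 2,027.71 = 65.96%.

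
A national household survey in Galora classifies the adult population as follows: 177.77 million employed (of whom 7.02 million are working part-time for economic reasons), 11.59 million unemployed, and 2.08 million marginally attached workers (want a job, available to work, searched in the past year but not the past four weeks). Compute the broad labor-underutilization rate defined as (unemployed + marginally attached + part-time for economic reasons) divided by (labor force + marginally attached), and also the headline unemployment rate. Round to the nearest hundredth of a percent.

Labor force = 177.77 + 11.59 = 189.36 million.
Numerator = 11.59 + 2.08 + 7.02 = 20.69 million.
Denominator = 189.36 + 2.08 = 191.44 million.
Broad rate = 20.69 / 191.44 = 10.81%.
Headline unemployment rate = 11.59 / 189.36 = 6.12%.

Broad underutilization rate ≈ 10.81%; headline unemployment rate ≈ 6.12%.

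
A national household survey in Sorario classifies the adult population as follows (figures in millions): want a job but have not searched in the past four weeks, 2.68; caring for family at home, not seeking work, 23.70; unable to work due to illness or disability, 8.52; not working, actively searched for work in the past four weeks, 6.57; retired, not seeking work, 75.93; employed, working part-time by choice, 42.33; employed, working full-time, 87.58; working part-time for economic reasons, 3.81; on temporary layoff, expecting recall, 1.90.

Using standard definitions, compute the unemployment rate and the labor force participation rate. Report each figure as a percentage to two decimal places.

Employed = 42.33 + 87.58 + 3.81 = 133.72 million (anyone who worked, including part-time for economic reasons, counts as employed).
Unemployed = 6.57 + 1.90 = 8.47 million (jobless and actively searching, or on temporary layoff).
Labor force = 133.72 + 8.47 = 142.19 million.
Not in labor force = 2.68 + 23.70 + 8.52 + 75.93 = 110.83 million (those not working and not actively searching are outside the labor force — including those who want a job but have given up searching).
Civilian working-age population = 142.19 + 110.83 = 253.02 million.
Unemployment rate = 8.47 / 142.19 = 5.96%.
Labor force participation rate = 142.19 / 253.02 = 56.20%.

Unemployment rate ≈ 5.96%; labor force participation rate ≈ 56.20%.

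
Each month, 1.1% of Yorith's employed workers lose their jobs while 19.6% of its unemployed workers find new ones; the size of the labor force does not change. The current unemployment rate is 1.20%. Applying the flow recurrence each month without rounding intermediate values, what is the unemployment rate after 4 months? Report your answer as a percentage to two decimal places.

Unemployment rate after four months ≈ 3.69%.

With a fixed labor force, u_{t+1} = u_t + s·(1−u_t) − f·u_t = u_t·(1−s−f) + s.
Here 1−s−f = 0.793 and s = 0.011.
u_1 = 0.012000 × 0.793 + 0.011 = 0.020516.
u_2 = 0.020516 × 0.793 + 0.011 = 0.027269.
u_3 = 0.027269 × 0.793 + 0.011 = 0.032624.
u_4 = 0.032624 × 0.793 + 0.011 = 0.036871.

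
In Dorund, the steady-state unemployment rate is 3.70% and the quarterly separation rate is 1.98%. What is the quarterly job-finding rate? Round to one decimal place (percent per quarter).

From u* = s/(s+f): f = s·(1−u)/u.
f = 1.98 × (1 − 0.0370) / 0.0370 = 1.9067 / 0.0370 ≈ 51.5% per quarter.

Job-finding rate ≈ 51.5% per quarter.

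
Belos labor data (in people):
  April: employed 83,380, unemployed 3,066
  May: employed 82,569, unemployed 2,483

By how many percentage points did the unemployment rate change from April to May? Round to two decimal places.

The unemployment rate changed by −0.63 percentage points.

April: labor force = 83,380 + 3,066 = 86,446; u = 3,066/86,446 = 3.55%.
May: labor force = 82,569 + 2,483 = 85,052; u = 2,483/85,052 = 2.92%.
Change = 2.92% − 3.55% = −0.63 pp.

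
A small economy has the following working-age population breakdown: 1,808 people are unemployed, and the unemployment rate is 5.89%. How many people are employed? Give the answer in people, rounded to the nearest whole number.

About 28,888 are employed.

Labor force = U / u = 1,808 / 0.0589 ≈ 30,696.
Employed = labor force − unemployed = 30,696 − 1,808 = 28,888.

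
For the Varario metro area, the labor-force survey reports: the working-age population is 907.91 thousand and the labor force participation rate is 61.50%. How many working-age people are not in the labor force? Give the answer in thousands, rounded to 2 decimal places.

Share not in the labor force = 1 − 0.6150 = 0.3850.
Not in labor force = 0.3850 × 907.91 ≈ 349.55 thousand.

About 349.55 thousand are not in the labor force.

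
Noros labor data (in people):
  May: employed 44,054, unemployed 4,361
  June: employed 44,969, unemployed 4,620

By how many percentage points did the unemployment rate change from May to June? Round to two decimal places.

May: labor force = 44,054 + 4,361 = 48,415; u = 4,361/48,415 = 9.01%.
June: labor force = 44,969 + 4,620 = 49,589; u = 4,620/49,589 = 9.32%.
Change = 9.32% − 9.01% = +0.31 pp.

The unemployment rate changed by +0.31 percentage points.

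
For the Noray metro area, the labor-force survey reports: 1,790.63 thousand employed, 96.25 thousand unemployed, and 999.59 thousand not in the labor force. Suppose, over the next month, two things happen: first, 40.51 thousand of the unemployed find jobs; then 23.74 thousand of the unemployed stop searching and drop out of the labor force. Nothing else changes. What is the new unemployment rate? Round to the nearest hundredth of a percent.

New unemployment rate ≈ 1.72%.

Initially, labor force = 1,790.63 + 96.25 = 1,886.88 thousand, so u = 96.25/1,886.88 = 5.10%.
After the first change, unemployed falls and employed rises by 40.51; labor force unchanged → E = 1,831.14, U = 55.74, labor force = 1,886.88 thousand.
After the second change, unemployed and labor force both fall by 23.74 → E = 1,831.14, U = 32.00, labor force = 1,863.14 thousand.
New unemployment rate = 32.00 / 1,863.14 = 1.72%.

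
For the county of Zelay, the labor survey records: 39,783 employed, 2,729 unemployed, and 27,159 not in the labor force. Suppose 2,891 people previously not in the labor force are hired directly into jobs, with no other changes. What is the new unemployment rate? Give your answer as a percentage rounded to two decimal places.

Initially, labor force = 39,783 + 2,729 = 42,512, so u = 2,729/42,512 = 6.42%.
After the change, employed and labor force both rise by 2,891; unemployed unchanged → E = 42,674, U = 2,729, labor force = 45,403.
New unemployment rate = 2,729 / 45,403 = 6.01%.

New unemployment rate ≈ 6.01%.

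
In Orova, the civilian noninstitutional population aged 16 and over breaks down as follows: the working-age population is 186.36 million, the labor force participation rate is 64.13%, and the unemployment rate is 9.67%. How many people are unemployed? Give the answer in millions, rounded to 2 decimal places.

About 11.56 million are unemployed.

Labor force = 0.6413 × 186.36 = 119.51 million.
Unemployed = 0.0967 × 119.51 ≈ 11.56 million.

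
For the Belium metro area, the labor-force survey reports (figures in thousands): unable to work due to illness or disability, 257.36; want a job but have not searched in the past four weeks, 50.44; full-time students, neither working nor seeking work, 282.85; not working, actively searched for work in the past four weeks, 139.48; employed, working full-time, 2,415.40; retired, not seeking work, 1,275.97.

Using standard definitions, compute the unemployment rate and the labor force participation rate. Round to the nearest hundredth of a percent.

Unemployment rate ≈ 5.46%; labor force participation rate ≈ 57.78%.

Employed = 2,415.40 thousand.
Unemployed = 139.48 thousand.
Labor force = 2,415.40 + 139.48 = 2,554.88 thousand.
Not in labor force = 257.36 + 50.44 + 282.85 + 1,275.97 = 1,866.62 thousand (those not working and not actively searching are outside the labor force — including those who want a job but have given up searching).
Civilian working-age population = 2,554.88 + 1,866.62 = 4,421.50 thousand.
Unemployment rate = 139.48 / 2,554.88 = 5.46%.
Labor force participation rate = 2,554.88 / 4,421.50 = 57.78%.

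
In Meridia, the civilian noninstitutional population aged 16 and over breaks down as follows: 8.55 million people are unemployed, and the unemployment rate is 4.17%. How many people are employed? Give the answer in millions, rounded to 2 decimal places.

Labor force = U / u = 8.55 / 0.0417 ≈ 205.04 million.
Employed = labor force − unemployed = 205.04 − 8.55 = 196.49 million.

About 196.49 million are employed.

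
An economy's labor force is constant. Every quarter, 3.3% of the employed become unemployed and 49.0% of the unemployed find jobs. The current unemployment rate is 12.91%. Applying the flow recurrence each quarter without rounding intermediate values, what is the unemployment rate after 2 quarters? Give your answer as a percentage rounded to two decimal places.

With a fixed labor force, u_{t+1} = u_t + s·(1−u_t) − f·u_t = u_t·(1−s−f) + s.
Here 1−s−f = 0.477 and s = 0.033.
u_1 = 0.129100 × 0.477 + 0.033 = 0.094581.
u_2 = 0.094581 × 0.477 + 0.033 = 0.078115.

Unemployment rate after two quarters ≈ 7.81%.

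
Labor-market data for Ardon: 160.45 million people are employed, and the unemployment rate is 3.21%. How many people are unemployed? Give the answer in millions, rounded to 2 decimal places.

Let U be the number unemployed. The labor force is E + U, and U/(E+U) = 0.0321.
So U = 0.0321 × 160.45 / (1 − 0.0321) = 5.1504 / 0.9679 ≈ 5.32 million.

About 5.32 million are unemployed.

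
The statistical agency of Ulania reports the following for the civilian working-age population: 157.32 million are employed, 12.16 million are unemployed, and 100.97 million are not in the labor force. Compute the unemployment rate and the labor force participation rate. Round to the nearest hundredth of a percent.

Unemployment rate ≈ 7.17%; labor force participation rate ≈ 62.67%.

Labor force = employed + unemployed = 157.32 + 12.16 = 169.48 million.
Working-age population = 169.48 + 100.97 = 270.45 million.
Unemployment rate = 12.16 / 169.48 = 7.17%.
Labor force participation rate = 169.48 / 270.45 = 62.67%.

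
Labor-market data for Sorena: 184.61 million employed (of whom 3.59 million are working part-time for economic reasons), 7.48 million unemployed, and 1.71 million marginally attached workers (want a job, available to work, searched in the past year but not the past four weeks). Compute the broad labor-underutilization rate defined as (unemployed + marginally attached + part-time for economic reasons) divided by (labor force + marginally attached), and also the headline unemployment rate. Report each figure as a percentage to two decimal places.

Broad underutilization rate ≈ 6.59%; headline unemployment rate ≈ 3.89%.

Labor force = 184.61 + 7.48 = 192.09 million.
Numerator = 7.48 + 1.71 + 3.59 = 12.78 million.
Denominator = 192.09 + 1.71 = 193.80 million.
Broad rate = 12.78 / 193.80 = 6.59%.
Headline unemployment rate = 7.48 / 192.09 = 3.89%.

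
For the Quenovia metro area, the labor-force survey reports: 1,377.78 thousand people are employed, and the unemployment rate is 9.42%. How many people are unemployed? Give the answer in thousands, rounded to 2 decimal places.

Let U be the number unemployed. The labor force is E + U, and U/(E+U) = 0.0942.
So U = 0.0942 × 1,377.78 / (1 − 0.0942) = 129.7869 / 0.9058 ≈ 143.28 thousand.

About 143.28 thousand are unemployed.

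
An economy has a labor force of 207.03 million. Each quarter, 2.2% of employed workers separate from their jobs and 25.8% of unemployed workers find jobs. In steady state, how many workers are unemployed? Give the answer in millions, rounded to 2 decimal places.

About 16.27 million are unemployed in steady state.

Steady-state unemployment rate u* = s/(s+f) = 2.2/(2.2+25.8) = 0.078571.
Unemployed = u* × labor force = 0.078571 × 207.03 ≈ 16.27 million.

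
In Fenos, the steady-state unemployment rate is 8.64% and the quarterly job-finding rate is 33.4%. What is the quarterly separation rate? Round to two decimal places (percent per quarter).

From u* = s/(s+f): s = u·f/(1−u).
s = 0.0864 × 33.4 / (1 − 0.0864) = 2.8858 / 0.9136 ≈ 3.16% per quarter.

Separation rate ≈ 3.16% per quarter.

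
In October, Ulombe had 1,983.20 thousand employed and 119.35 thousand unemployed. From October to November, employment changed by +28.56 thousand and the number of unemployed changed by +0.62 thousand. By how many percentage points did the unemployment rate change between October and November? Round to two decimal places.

The unemployment rate changed by −0.05 percentage points.

October: labor force = 1,983.20 + 119.35 = 2,102.55; u = 119.35/2,102.55 = 5.68%.
November: labor force = 2,011.76 + 119.97 = 2,131.73; u = 119.97/2,131.73 = 5.63%.
Change = 5.63% − 5.68% = −0.05 pp.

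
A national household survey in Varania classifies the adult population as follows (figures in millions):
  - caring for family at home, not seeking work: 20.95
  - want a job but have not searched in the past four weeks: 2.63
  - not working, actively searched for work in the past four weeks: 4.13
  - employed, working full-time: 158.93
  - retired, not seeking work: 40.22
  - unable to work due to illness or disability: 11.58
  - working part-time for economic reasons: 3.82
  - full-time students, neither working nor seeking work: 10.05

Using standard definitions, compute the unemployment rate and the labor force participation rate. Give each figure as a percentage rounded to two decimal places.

Employed = 158.93 + 3.82 = 162.75 million (anyone who worked, including part-time for economic reasons, counts as employed).
Unemployed = 4.13 million.
Labor force = 162.75 + 4.13 = 166.88 million.
Not in labor force = 20.95 + 2.63 + 40.22 + 11.58 + 10.05 = 85.43 million (those not working and not actively searching are outside the labor force — including those who want a job but have given up searching).
Civilian working-age population = 166.88 + 85.43 = 252.31 million.
Unemployment rate = 4.13 / 166.88 = 2.47%.
Labor force participation rate = 166.88 / 252.31 = 66.14%.

Unemployment rate ≈ 2.47%; labor force participation rate ≈ 66.14%.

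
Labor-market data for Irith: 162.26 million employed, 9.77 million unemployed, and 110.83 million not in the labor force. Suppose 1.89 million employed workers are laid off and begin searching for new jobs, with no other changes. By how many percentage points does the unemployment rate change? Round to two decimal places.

Initially, labor force = 162.26 + 9.77 = 172.03 million, so u = 9.77/172.03 = 5.68%.
After the change, employed falls and unemployed rises by 1.89; labor force unchanged → E = 160.37, U = 11.66, labor force = 172.03 million.
New unemployment rate = 11.66 / 172.03 = 6.78%.
Change = 6.78% − 5.68% = +1.10 percentage points.

The unemployment rate changes by +1.10 percentage points.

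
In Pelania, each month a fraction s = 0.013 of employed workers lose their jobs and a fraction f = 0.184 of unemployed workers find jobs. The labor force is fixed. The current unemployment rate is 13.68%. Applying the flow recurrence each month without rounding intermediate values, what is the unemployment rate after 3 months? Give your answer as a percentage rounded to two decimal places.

Unemployment rate after three months ≈ 10.27%.

With a fixed labor force, u_{t+1} = u_t + s·(1−u_t) − f·u_t = u_t·(1−s−f) + s.
Here 1−s−f = 0.803 and s = 0.013.
u_1 = 0.136800 × 0.803 + 0.013 = 0.122850.
u_2 = 0.122850 × 0.803 + 0.013 = 0.111649.
u_3 = 0.111649 × 0.803 + 0.013 = 0.102654.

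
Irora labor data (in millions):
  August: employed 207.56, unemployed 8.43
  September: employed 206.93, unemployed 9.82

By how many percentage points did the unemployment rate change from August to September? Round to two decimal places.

The unemployment rate changed by +0.63 percentage points.

August: labor force = 207.56 + 8.43 = 215.99; u = 8.43/215.99 = 3.90%.
September: labor force = 206.93 + 9.82 = 216.75; u = 9.82/216.75 = 4.53%.
Change = 4.53% − 3.90% = +0.63 pp.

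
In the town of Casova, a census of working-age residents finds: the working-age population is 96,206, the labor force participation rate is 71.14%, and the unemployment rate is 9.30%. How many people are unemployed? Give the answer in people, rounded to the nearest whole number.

Labor force = 0.7114 × 96,206 = 68,441.
Unemployed = 0.0930 × 68,441 ≈ 6,365.

About 6,365 are unemployed.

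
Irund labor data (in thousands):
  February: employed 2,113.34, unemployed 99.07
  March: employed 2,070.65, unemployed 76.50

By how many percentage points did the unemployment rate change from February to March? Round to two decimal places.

The unemployment rate changed by −0.92 percentage points.

February: labor force = 2,113.34 + 99.07 = 2,212.41; u = 99.07/2,212.41 = 4.48%.
March: labor force = 2,070.65 + 76.50 = 2,147.15; u = 76.50/2,147.15 = 3.56%.
Change = 3.56% − 4.48% = −0.92 pp.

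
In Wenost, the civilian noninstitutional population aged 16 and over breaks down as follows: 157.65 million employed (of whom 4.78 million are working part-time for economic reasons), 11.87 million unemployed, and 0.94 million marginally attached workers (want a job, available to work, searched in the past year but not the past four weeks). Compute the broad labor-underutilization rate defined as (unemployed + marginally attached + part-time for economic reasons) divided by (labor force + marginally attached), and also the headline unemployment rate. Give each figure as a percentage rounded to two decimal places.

Labor force = 157.65 + 11.87 = 169.52 million.
Numerator = 11.87 + 0.94 + 4.78 = 17.59 million.
Denominator = 169.52 + 0.94 = 170.46 million.
Broad rate = 17.59 / 170.46 = 10.32%.
Headline unemployment rate = 11.87 / 169.52 = 7.00%.

Broad underutilization rate ≈ 10.32%; headline unemployment rate ≈ 7.00%.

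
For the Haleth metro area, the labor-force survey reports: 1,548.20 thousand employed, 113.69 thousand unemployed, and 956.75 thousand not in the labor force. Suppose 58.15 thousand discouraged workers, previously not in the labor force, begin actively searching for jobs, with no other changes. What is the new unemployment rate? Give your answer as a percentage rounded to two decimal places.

Initially, labor force = 1,548.20 + 113.69 = 1,661.89 thousand, so u = 113.69/1,661.89 = 6.84%.
After the change, unemployed and labor force both rise by 58.15 → E = 1,548.20, U = 171.84, labor force = 1,720.04 thousand.
New unemployment rate = 171.84 / 1,720.04 = 9.99%.

New unemployment rate ≈ 9.99%.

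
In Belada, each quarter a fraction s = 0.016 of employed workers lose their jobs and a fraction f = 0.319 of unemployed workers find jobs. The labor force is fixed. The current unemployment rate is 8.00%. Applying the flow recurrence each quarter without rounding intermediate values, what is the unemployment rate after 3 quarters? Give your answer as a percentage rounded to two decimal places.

Unemployment rate after three quarters ≈ 5.72%.

With a fixed labor force, u_{t+1} = u_t + s·(1−u_t) − f·u_t = u_t·(1−s−f) + s.
Here 1−s−f = 0.665 and s = 0.016.
u_1 = 0.080000 × 0.665 + 0.016 = 0.069200.
u_2 = 0.069200 × 0.665 + 0.016 = 0.062018.
u_3 = 0.062018 × 0.665 + 0.016 = 0.057242.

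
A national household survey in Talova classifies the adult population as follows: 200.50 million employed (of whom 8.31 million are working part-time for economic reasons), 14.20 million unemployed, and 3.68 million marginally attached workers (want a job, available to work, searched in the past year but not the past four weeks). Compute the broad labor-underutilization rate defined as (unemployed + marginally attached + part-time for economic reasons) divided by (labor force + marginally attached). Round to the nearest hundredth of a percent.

Broad underutilization rate ≈ 11.99%.

Labor force = 200.50 + 14.20 = 214.70 million.
Numerator = 14.20 + 3.68 + 8.31 = 26.19 million.
Denominator = 214.70 + 3.68 = 218.38 million.
Broad rate = 26.19 / 218.38 = 11.99%.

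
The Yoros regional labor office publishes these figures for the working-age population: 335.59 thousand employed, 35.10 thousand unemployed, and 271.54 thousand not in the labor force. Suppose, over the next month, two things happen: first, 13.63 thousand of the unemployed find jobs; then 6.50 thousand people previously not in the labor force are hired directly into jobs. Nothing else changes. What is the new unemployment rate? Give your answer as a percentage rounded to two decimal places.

New unemployment rate ≈ 5.69%.

Initially, labor force = 335.59 + 35.10 = 370.69 thousand, so u = 35.10/370.69 = 9.47%.
After the first change, unemployed falls and employed rises by 13.63; labor force unchanged → E = 349.22, U = 21.47, labor force = 370.69 thousand.
After the second change, employed and labor force both rise by 6.50; unemployed unchanged → E = 355.72, U = 21.47, labor force = 377.19 thousand.
New unemployment rate = 21.47 / 377.19 = 5.69%.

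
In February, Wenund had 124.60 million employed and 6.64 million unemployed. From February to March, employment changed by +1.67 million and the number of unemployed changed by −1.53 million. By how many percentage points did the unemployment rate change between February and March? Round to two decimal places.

February: labor force = 124.60 + 6.64 = 131.24; u = 6.64/131.24 = 5.06%.
March: labor force = 126.27 + 5.11 = 131.38; u = 5.11/131.38 = 3.89%.
Change = 3.89% − 5.06% = −1.17 pp.

The unemployment rate changed by −1.17 percentage points.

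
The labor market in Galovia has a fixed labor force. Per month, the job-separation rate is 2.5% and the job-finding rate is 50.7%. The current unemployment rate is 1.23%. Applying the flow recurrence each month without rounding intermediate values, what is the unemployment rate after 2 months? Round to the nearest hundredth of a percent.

Unemployment rate after two months ≈ 3.94%.

With a fixed labor force, u_{t+1} = u_t + s·(1−u_t) − f·u_t = u_t·(1−s−f) + s.
Here 1−s−f = 0.468 and s = 0.025.
u_1 = 0.012300 × 0.468 + 0.025 = 0.030756.
u_2 = 0.030756 × 0.468 + 0.025 = 0.039394.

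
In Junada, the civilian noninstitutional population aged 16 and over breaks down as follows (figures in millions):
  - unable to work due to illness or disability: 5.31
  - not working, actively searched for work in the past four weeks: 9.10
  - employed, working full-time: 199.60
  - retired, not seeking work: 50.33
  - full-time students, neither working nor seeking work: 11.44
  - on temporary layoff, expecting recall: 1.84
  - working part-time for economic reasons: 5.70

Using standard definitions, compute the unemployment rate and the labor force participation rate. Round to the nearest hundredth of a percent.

Unemployment rate ≈ 5.06%; labor force participation rate ≈ 76.32%.

Employed = 199.60 + 5.70 = 205.30 million (anyone who worked, including part-time for economic reasons, counts as employed).
Unemployed = 9.10 + 1.84 = 10.94 million (jobless and actively searching, or on temporary layoff).
Labor force = 205.30 + 10.94 = 216.24 million.
Not in labor force = 5.31 + 50.33 + 11.44 = 67.08 million (those not working and not actively searching are outside the labor force).
Civilian working-age population = 216.24 + 67.08 = 283.32 million.
Unemployment rate = 10.94 / 216.24 = 5.06%.
Labor force participation rate = 216.24 / 283.32 = 76.32%.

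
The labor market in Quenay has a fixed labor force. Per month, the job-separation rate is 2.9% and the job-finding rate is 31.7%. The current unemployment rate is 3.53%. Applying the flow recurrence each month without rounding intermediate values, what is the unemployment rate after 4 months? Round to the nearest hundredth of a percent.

Unemployment rate after four months ≈ 7.49%.

With a fixed labor force, u_{t+1} = u_t + s·(1−u_t) − f·u_t = u_t·(1−s−f) + s.
Here 1−s−f = 0.654 and s = 0.029.
u_1 = 0.035300 × 0.654 + 0.029 = 0.052086.
u_2 = 0.052086 × 0.654 + 0.029 = 0.063064.
u_3 = 0.063064 × 0.654 + 0.029 = 0.070244.
u_4 = 0.070244 × 0.654 + 0.029 = 0.074940.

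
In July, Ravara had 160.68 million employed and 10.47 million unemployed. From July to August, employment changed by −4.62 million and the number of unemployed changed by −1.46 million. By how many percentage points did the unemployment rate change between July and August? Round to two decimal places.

July: labor force = 160.68 + 10.47 = 171.15; u = 10.47/171.15 = 6.12%.
August: labor force = 156.06 + 9.01 = 165.07; u = 9.01/165.07 = 5.46%.
Change = 5.46% − 6.12% = −0.66 pp.

The unemployment rate changed by −0.66 percentage points.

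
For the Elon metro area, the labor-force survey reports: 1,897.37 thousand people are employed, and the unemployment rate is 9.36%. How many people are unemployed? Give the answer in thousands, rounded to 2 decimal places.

Let U be the number unemployed. The labor force is E + U, and U/(E+U) = 0.0936.
So U = 0.0936 × 1,897.37 / (1 − 0.0936) = 177.5938 / 0.9064 ≈ 195.93 thousand.

About 195.93 thousand are unemployed.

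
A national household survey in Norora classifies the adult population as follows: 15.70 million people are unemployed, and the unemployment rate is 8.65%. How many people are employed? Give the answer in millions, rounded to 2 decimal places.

Labor force = U / u = 15.70 / 0.0865 ≈ 181.50 million.
Employed = labor force − unemployed = 181.50 − 15.70 = 165.80 million.

About 165.80 million are employed.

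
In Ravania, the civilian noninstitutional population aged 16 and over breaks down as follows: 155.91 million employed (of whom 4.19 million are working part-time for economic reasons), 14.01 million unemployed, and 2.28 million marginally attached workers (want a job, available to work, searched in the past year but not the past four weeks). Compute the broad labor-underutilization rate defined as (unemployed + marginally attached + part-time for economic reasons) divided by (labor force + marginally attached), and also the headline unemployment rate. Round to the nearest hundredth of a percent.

Labor force = 155.91 + 14.01 = 169.92 million.
Numerator = 14.01 + 2.28 + 4.19 = 20.48 million.
Denominator = 169.92 + 2.28 = 172.20 million.
Broad rate = 20.48 / 172.20 = 11.89%.
Headline unemployment rate = 14.01 / 169.92 = 8.25%.

Broad underutilization rate ≈ 11.89%; headline unemployment rate ≈ 8.25%.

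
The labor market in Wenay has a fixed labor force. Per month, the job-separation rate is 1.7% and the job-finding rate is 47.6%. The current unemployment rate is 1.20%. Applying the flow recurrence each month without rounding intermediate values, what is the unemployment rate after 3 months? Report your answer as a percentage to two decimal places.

Unemployment rate after three months ≈ 3.16%.

With a fixed labor force, u_{t+1} = u_t + s·(1−u_t) − f·u_t = u_t·(1−s−f) + s.
Here 1−s−f = 0.507 and s = 0.017.
u_1 = 0.012000 × 0.507 + 0.017 = 0.023084.
u_2 = 0.023084 × 0.507 + 0.017 = 0.028704.
u_3 = 0.028704 × 0.507 + 0.017 = 0.031553.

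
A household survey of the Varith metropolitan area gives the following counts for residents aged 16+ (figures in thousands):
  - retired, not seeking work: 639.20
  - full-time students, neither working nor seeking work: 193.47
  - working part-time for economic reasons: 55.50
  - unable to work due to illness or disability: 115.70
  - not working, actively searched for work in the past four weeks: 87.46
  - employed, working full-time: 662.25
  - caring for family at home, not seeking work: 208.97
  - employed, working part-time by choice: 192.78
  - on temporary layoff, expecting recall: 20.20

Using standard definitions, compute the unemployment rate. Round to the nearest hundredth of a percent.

Unemployment rate ≈ 10.57%.

Employed = 55.50 + 662.25 + 192.78 = 910.53 thousand (anyone who worked, including part-time for economic reasons, counts as employed).
Unemployed = 87.46 + 20.20 = 107.66 thousand (jobless and actively searching, or on temporary layoff).
Labor force = 910.53 + 107.66 = 1,018.19 thousand.
Unemployment rate = 107.66 / 1,018.19 = 10.57%.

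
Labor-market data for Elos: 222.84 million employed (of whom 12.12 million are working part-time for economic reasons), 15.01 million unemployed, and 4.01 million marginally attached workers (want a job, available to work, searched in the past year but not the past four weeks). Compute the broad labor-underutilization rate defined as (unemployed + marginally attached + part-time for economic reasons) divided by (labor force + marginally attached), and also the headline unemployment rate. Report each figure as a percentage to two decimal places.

Labor force = 222.84 + 15.01 = 237.85 million.
Numerator = 15.01 + 4.01 + 12.12 = 31.14 million.
Denominator = 237.85 + 4.01 = 241.86 million.
Broad rate = 31.14 / 241.86 = 12.88%.
Headline unemployment rate = 15.01 / 237.85 = 6.31%.

Broad underutilization rate ≈ 12.88%; headline unemployment rate ≈ 6.31%.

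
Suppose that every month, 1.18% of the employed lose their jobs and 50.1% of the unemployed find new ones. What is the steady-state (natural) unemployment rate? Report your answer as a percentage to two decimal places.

At steady state the flows balance: s·E = f·U, so U/(E+U) = s/(s+f).
u* = 1.18 / (1.18 + 50.1) = 1.18 / 51.28 = 2.30%.

Steady-state unemployment rate ≈ 2.30%.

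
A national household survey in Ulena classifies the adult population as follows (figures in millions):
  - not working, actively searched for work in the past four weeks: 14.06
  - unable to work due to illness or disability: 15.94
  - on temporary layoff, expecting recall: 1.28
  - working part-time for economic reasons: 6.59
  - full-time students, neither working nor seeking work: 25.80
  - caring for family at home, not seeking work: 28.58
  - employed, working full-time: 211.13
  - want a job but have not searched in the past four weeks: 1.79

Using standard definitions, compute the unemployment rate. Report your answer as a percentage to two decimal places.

Unemployment rate ≈ 6.58%.

Employed = 6.59 + 211.13 = 217.72 million (anyone who worked, including part-time for economic reasons, counts as employed).
Unemployed = 14.06 + 1.28 = 15.34 million (jobless and actively searching, or on temporary layoff).
Labor force = 217.72 + 15.34 = 233.06 million.
Unemployment rate = 15.34 / 233.06 = 6.58%.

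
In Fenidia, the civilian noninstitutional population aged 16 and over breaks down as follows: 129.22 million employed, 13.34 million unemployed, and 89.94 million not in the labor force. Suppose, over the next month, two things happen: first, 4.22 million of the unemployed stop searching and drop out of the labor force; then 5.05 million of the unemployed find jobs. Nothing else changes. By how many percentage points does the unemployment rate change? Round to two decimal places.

The unemployment rate changes by −6.42 percentage points.

Initially, labor force = 129.22 + 13.34 = 142.56 million, so u = 13.34/142.56 = 9.36%.
After the first change, unemployed and labor force both fall by 4.22 → E = 129.22, U = 9.12, labor force = 138.34 million.
After the second change, unemployed falls and employed rises by 5.05; labor force unchanged → E = 134.27, U = 4.07, labor force = 138.34 million.
New unemployment rate = 4.07 / 138.34 = 2.94%.
Change = 2.94% − 9.36% = −6.42 percentage points.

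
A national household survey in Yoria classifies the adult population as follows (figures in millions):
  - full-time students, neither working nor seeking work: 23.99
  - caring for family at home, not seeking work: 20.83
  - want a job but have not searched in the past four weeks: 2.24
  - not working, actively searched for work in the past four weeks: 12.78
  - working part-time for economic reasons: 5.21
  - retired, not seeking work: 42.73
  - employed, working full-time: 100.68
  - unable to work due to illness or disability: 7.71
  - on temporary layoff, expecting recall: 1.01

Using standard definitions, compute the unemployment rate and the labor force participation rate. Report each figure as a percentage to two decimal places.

Employed = 5.21 + 100.68 = 105.89 million (anyone who worked, including part-time for economic reasons, counts as employed).
Unemployed = 12.78 + 1.01 = 13.79 million (jobless and actively searching, or on temporary layoff).
Labor force = 105.89 + 13.79 = 119.68 million.
Not in labor force = 23.99 + 20.83 + 2.24 + 42.73 + 7.71 = 97.50 million (those not working and not actively searching are outside the labor force — including those who want a job but have given up searching).
Civilian working-age population = 119.68 + 97.50 = 217.18 million.
Unemployment rate = 13.79 / 119.68 = 11.52%.
Labor force participation rate = 119.68 / 217.18 = 55.11%.

Unemployment rate ≈ 11.52%; labor force participation rate ≈ 55.11%.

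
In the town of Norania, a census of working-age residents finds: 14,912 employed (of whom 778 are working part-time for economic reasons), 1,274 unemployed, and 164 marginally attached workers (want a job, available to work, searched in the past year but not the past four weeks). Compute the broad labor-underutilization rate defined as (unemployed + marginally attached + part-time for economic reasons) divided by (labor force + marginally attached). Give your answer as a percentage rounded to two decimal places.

Labor force = 14,912 + 1,274 = 16,186.
Numerator = 1,274 + 164 + 778 = 2,216.
Denominator = 16,186 + 164 = 16,350.
Broad rate = 2,216 / 16,350 = 13.55%.

Broad underutilization rate ≈ 13.55%.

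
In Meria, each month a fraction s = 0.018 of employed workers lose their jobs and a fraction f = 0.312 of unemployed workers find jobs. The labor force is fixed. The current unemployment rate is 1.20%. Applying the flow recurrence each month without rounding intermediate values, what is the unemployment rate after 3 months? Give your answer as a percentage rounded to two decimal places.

With a fixed labor force, u_{t+1} = u_t + s·(1−u_t) − f·u_t = u_t·(1−s−f) + s.
Here 1−s−f = 0.670 and s = 0.018.
u_1 = 0.012000 × 0.670 + 0.018 = 0.026040.
u_2 = 0.026040 × 0.670 + 0.018 = 0.035447.
u_3 = 0.035447 × 0.670 + 0.018 = 0.041749.

Unemployment rate after three months ≈ 4.17%.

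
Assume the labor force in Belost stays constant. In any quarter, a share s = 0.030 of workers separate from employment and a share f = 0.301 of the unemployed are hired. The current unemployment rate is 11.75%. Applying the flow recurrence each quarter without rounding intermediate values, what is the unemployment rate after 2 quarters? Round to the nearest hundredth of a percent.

With a fixed labor force, u_{t+1} = u_t + s·(1−u_t) − f·u_t = u_t·(1−s−f) + s.
Here 1−s−f = 0.669 and s = 0.030.
u_1 = 0.117500 × 0.669 + 0.030 = 0.108607.
u_2 = 0.108607 × 0.669 + 0.030 = 0.102658.

Unemployment rate after two quarters ≈ 10.27%.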